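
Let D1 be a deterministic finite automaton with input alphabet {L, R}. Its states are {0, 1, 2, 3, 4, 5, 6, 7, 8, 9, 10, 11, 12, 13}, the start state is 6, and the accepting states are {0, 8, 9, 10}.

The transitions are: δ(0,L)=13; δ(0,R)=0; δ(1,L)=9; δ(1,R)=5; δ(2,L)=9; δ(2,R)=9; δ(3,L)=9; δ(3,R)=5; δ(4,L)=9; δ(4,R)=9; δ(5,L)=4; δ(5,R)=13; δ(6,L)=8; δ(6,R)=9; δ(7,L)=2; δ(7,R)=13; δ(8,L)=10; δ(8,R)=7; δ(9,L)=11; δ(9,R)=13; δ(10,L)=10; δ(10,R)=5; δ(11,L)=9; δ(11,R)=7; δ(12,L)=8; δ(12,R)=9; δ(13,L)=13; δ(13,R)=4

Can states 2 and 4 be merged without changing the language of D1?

First remove the unreachable states {0,1,3,12}; 10 states remain.
Start with accepting vs non-accepting: {8,9,10} | {2,4,5,6,7,11,13}.
Split {8,9,10} by δ(·,L) → {8,10} and {9}.
Refine {2,4,5,6,7,11,13} on symbol L: members go to different blocks, giving {2,4,11} and {5,7,13} and {6}.
On input R, block {2,4,11} splits into {2,4} and {11}.
On input L, block {5,7,13} splits into {5,7} and {13}.
No further refinement is possible. Final partition (7 blocks): {8,10} | {2,4} | {9} | {5,7} | {6} | {11} | {13}.
2 and 4 lie in the same block of the stable partition, so they are equivalent — no string distinguishes them.

Yes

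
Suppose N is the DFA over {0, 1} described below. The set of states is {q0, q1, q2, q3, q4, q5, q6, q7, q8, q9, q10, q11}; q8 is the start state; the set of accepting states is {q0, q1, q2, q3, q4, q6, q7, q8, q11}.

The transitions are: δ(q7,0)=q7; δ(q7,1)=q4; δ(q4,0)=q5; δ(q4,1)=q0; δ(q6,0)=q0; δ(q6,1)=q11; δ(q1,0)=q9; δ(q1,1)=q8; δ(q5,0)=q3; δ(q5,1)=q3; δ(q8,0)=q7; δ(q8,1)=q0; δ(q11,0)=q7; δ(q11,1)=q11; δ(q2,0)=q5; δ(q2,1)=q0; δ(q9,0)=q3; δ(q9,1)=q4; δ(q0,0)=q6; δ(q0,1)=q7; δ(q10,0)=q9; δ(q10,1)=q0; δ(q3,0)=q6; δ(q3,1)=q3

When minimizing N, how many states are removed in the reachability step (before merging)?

4

No path from q8 leads to q1, q2, q9, q10; the other 8 states are all reachable.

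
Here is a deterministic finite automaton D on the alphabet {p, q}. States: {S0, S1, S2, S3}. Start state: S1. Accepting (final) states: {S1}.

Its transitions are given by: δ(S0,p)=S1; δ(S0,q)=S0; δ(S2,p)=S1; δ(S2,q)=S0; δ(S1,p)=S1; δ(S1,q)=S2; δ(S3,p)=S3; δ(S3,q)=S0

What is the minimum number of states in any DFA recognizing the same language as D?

First remove the unreachable states {S3}; 3 states remain.
Start with accepting vs non-accepting: {S1} | {S0,S2}.
Stable partition: {S1} | {S0,S2} — 2 equivalence classes.

2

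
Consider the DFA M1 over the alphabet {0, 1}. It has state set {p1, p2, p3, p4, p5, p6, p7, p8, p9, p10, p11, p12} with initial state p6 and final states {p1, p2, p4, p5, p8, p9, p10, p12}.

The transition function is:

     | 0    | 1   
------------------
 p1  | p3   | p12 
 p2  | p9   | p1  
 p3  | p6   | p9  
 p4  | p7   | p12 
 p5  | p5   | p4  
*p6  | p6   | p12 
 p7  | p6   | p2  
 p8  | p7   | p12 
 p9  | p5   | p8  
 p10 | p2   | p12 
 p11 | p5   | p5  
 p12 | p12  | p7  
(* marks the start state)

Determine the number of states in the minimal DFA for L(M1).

Reachable states from the start: {p1,p2,p3,p4,p5,p6,p7,p8,p9,p12}. Unreachable: {p10,p11} — drop them.
Start with accepting vs non-accepting: {p1,p2,p4,p5,p8,p9,p12} | {p3,p6,p7}.
Refine {p1,p2,p4,p5,p8,p9,p12} on symbol 0: members go to different blocks, giving {p2,p5,p9,p12} and {p1,p4,p8}.
Refine {p2,p5,p9,p12} on symbol 1: members go to different blocks, giving {p2,p5,p9} and {p12}.
On input 1, block {p3,p6,p7} splits into {p3,p7} and {p6}.
The partition is now stable with 5 blocks: {p2,p5,p9} | {p3,p7} | {p1,p4,p8} | {p12} | {p6}.

5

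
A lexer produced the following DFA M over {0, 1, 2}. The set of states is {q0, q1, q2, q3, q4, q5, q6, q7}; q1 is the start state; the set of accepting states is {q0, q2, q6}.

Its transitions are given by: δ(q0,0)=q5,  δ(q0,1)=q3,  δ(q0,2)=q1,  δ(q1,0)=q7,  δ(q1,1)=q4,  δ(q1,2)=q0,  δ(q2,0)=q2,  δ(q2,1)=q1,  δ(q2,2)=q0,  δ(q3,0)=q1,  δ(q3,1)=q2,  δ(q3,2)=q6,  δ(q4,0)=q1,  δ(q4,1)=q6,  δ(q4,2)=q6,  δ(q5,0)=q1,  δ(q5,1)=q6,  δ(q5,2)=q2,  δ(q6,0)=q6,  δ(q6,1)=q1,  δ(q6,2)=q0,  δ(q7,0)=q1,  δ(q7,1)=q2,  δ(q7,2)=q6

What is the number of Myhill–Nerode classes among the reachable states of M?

4

All states are reachable from the start state.
Initial partition by acceptance: {q0,q2,q6} | {q1,q3,q4,q5,q7}.
Split {q0,q2,q6} by δ(·,0) → {q2,q6} and {q0}.
On input 1, block {q1,q3,q4,q5,q7} splits into {q3,q4,q5,q7} and {q1}.
No further refinement is possible. Final partition (4 blocks): {q2,q6} | {q3,q4,q5,q7} | {q0} | {q1}.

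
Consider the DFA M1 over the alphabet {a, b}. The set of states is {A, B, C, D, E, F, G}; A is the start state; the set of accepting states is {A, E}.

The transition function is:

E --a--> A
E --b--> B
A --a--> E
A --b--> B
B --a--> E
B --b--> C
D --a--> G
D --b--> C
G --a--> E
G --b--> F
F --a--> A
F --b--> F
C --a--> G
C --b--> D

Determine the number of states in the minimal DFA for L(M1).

4

Initial partition by acceptance: {A,E} | {B,C,D,F,G}.
Split {B,C,D,F,G} by δ(·,a) → {B,F,G} and {C,D}.
On input b, block {B,F,G} splits into {F,G} and {B}.
No further refinement is possible. Final partition (4 blocks): {A,E} | {F,G} | {C,D} | {B}.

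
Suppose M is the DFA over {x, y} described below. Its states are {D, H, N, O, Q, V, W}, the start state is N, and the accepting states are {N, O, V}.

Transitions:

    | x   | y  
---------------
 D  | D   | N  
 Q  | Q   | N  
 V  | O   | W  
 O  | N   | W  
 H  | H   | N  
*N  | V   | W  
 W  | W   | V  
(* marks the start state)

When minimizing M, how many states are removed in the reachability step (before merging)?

Starting at N and following transitions, the reachable set is {N, O, V, W}. That leaves D, H, Q unreachable — 3 in total.

3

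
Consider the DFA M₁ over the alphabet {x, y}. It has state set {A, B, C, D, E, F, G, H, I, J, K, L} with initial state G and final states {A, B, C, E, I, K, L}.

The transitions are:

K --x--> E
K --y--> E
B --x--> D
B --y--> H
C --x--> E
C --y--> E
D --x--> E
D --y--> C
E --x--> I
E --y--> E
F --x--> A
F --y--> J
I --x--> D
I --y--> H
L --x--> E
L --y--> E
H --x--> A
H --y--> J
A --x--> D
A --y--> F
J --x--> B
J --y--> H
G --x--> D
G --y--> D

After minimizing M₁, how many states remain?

6

Reachable states from the start: {A,B,C,D,E,F,G,H,I,J}. Unreachable: {K,L} — drop them.
P0 = {A,B,C,E,I} | {D,F,G,H,J}.
Split {A,B,C,E,I} by δ(·,x) → {A,B,I} and {C,E}.
On input x, block {D,F,G,H,J} splits into {F,H,J} and {D} and {G}.
Split {C,E} by δ(·,x) → {C} and {E}.
No further refinement is possible. Final partition (6 blocks): {A,B,I} | {F,H,J} | {C} | {D} | {G} | {E}.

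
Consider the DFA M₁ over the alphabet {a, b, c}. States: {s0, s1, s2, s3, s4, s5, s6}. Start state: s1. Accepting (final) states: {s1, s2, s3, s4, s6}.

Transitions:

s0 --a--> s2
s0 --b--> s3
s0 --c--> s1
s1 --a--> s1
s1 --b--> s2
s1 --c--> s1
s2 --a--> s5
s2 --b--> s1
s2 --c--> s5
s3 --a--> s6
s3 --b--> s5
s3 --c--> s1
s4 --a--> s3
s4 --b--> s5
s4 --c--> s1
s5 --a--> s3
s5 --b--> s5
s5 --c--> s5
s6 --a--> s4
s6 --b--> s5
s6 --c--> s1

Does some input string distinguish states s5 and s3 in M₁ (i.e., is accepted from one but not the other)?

Reachable states from the start: {s1,s2,s3,s4,s5,s6}. Unreachable: {s0} — drop them.
Start with accepting vs non-accepting: {s1,s2,s3,s4,s6} | {s5}.
Refine {s1,s2,s3,s4,s6} on symbol a: members go to different blocks, giving {s1,s3,s4,s6} and {s2}.
Refine {s1,s3,s4,s6} on symbol b: members go to different blocks, giving {s3,s4,s6} and {s1}.
No further refinement is possible. Final partition (4 blocks): {s3,s4,s6} | {s5} | {s2} | {s1}.
s5 and s3 end up in different blocks, so they are distinguishable. For instance, the string 'ε' is accepted from only s3.

Yes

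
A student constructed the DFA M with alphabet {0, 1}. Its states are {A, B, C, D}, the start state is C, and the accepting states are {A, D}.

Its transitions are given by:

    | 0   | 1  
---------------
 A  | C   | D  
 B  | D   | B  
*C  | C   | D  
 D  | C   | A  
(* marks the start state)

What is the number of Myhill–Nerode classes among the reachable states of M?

2

Reachable states from the start: {A,C,D}. Unreachable: {B} — drop them.
Start with accepting vs non-accepting: {A,D} | {C}.
Stable partition: {A,D} | {C} — 2 equivalence classes.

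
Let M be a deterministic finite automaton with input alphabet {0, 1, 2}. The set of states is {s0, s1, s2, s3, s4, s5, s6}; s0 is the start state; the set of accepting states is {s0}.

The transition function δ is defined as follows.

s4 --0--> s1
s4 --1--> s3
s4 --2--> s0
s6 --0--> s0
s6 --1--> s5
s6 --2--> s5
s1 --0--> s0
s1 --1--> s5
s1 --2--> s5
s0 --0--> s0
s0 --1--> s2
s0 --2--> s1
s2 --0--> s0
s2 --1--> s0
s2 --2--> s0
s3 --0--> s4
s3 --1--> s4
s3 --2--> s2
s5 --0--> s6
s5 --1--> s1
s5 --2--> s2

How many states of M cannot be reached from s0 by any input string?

BFS from s0 reaches {s0, s1, s2, s5, s6}; the 2 state(s) s3, s4 are never visited.

2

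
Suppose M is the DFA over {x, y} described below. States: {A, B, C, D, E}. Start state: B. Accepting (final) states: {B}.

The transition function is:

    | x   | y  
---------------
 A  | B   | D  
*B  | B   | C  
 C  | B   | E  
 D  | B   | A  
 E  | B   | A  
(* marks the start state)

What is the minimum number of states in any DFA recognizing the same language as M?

Start with accepting vs non-accepting: {B} | {A,C,D,E}.
The partition is now stable with 2 blocks: {B} | {A,C,D,E}.

2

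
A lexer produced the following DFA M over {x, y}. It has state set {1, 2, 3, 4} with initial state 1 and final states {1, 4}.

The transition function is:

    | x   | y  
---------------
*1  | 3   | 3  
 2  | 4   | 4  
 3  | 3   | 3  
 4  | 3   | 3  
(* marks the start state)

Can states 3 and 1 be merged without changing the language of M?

Reachable states from the start: {1,3}. Unreachable: {2,4} — drop them.
Start with accepting vs non-accepting: {1} | {3}.
The partition is now stable with 2 blocks: {1} | {3}.
3 and 1 end up in different blocks, so they are distinguishable. For instance, the string 'ε' is accepted from only 1.

No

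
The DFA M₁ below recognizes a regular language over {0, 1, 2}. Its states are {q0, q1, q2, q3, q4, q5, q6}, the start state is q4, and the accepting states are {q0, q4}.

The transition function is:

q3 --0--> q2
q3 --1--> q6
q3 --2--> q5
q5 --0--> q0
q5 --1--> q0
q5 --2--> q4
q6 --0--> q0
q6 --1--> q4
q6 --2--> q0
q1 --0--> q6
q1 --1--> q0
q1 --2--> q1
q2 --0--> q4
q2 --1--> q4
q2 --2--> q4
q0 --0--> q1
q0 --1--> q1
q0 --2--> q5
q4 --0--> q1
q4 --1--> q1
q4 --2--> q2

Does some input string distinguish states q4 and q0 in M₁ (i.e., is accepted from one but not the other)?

No

Reachable states from the start: {q0,q1,q2,q4,q5,q6}. Unreachable: {q3} — drop them.
Start with accepting vs non-accepting: {q0,q4} | {q1,q2,q5,q6}.
Refine {q1,q2,q5,q6} on symbol 0: members go to different blocks, giving {q2,q5,q6} and {q1}.
The partition is now stable with 3 blocks: {q0,q4} | {q2,q5,q6} | {q1}.
q4 and q0 lie in the same block of the stable partition, so they are equivalent — no string distinguishes them.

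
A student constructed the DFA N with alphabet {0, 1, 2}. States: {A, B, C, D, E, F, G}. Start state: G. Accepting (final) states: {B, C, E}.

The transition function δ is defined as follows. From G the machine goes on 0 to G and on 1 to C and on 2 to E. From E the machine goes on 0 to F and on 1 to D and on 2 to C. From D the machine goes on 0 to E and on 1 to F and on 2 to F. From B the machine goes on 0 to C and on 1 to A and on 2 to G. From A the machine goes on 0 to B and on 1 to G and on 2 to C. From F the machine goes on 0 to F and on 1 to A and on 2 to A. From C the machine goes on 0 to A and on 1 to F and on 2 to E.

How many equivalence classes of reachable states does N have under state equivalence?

7

All states are reachable from the start state.
Initial partition by acceptance: {B,C,E} | {A,D,F,G}.
Refine {B,C,E} on symbol 0: members go to different blocks, giving {C,E} and {B}.
On input 0, block {A,D,F,G} splits into {F,G} and {A} and {D}.
Refine {C,E} on symbol 0: members go to different blocks, giving {C} and {E}.
Split {F,G} by δ(·,1) → {F} and {G}.
Stable partition: {C} | {F} | {B} | {A} | {D} | {E} | {G} — 7 equivalence classes.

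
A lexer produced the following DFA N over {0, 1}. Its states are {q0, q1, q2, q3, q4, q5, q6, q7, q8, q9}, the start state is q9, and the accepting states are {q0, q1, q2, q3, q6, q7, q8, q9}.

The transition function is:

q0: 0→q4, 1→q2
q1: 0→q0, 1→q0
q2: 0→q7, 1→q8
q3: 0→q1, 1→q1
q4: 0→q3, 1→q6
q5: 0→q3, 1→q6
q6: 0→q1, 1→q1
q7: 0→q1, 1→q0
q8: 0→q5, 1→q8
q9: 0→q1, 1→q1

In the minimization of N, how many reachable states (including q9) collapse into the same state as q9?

Initial partition by acceptance: {q0,q1,q2,q3,q6,q7,q8,q9} | {q4,q5}.
On input 0, block {q0,q1,q2,q3,q6,q7,q8,q9} splits into {q1,q2,q3,q6,q7,q9} and {q0,q8}.
On input 0, block {q1,q2,q3,q6,q7,q9} splits into {q2,q3,q6,q7,q9} and {q1}.
Split {q2,q3,q6,q7,q9} by δ(·,0) → {q3,q6,q7,q9} and {q2}.
Split {q3,q6,q7,q9} by δ(·,1) → {q3,q6,q9} and {q7}.
Split {q0,q8} by δ(·,1) → {q0} and {q8}.
Stable partition: {q3,q6,q9} | {q4,q5} | {q0} | {q1} | {q2} | {q7} | {q8} — 7 equivalence classes.
The equivalence class containing q9 is {q3,q6,q9}, of size 3.

3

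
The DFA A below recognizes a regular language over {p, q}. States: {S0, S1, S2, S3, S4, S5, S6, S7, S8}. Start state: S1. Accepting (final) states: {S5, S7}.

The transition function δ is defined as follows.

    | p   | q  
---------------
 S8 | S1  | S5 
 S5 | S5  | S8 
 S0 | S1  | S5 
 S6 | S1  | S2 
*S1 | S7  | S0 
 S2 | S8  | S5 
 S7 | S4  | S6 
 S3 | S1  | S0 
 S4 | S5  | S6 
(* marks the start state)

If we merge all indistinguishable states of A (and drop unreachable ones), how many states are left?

First remove the unreachable states {S3}; 8 states remain.
Start with accepting vs non-accepting: {S5,S7} | {S0,S1,S2,S4,S6,S8}.
On input p, block {S5,S7} splits into {S5} and {S7}.
On input p, block {S0,S1,S2,S4,S6,S8} splits into {S0,S2,S6,S8} and {S1} and {S4}.
Split {S0,S2,S6,S8} by δ(·,p) → {S0,S6,S8} and {S2}.
Refine {S0,S6,S8} on symbol q: members go to different blocks, giving {S0,S8} and {S6}.
No further refinement is possible. Final partition (7 blocks): {S5} | {S0,S8} | {S7} | {S1} | {S4} | {S2} | {S6}.

7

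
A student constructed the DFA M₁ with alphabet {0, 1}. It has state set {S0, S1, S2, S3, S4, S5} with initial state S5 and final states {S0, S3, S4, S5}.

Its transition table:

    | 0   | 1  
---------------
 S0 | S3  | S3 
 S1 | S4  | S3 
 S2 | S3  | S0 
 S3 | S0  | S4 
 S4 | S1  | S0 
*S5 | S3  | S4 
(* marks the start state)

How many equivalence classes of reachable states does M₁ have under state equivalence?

5

States {S2} cannot be reached from the start state, so discard them.
Start with accepting vs non-accepting: {S0,S3,S4,S5} | {S1}.
Refine {S0,S3,S4,S5} on symbol 0: members go to different blocks, giving {S0,S3,S5} and {S4}.
On input 1, block {S0,S3,S5} splits into {S3,S5} and {S0}.
On input 0, block {S3,S5} splits into {S3} and {S5}.
No further refinement is possible. Final partition (5 blocks): {S3} | {S1} | {S4} | {S0} | {S5}.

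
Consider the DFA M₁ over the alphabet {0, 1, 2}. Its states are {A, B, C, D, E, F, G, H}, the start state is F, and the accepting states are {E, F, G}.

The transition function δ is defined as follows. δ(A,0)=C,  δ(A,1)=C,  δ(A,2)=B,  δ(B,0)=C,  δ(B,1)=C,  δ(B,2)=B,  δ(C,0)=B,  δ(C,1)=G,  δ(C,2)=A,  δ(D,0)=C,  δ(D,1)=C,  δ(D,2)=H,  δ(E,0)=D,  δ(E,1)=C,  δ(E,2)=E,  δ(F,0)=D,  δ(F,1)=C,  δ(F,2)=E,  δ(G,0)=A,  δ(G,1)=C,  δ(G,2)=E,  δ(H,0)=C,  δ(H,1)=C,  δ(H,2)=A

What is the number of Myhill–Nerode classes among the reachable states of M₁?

3

All states are reachable from the start state.
Initial partition by acceptance: {E,F,G} | {A,B,C,D,H}.
On input 1, block {A,B,C,D,H} splits into {A,B,D,H} and {C}.
The partition is now stable with 3 blocks: {E,F,G} | {A,B,D,H} | {C}.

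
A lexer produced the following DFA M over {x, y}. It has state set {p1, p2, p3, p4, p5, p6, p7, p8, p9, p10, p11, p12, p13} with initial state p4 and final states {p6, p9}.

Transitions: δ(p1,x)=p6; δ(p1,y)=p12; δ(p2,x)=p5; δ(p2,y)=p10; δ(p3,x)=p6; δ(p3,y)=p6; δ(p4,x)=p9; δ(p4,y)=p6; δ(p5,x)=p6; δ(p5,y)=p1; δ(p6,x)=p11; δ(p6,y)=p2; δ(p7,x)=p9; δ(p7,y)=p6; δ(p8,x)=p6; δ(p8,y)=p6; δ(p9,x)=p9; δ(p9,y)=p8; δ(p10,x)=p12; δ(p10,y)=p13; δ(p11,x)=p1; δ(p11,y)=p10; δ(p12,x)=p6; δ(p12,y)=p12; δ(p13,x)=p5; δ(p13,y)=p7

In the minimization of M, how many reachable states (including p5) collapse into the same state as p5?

3

First remove the unreachable states {p3}; 12 states remain.
Initial partition by acceptance: {p6,p9} | {p1,p2,p4,p5,p7,p8,p10,p11,p12,p13}.
Refine {p6,p9} on symbol x: members go to different blocks, giving {p6} and {p9}.
Split {p1,p2,p4,p5,p7,p8,p10,p11,p12,p13} by δ(·,x) → {p1,p5,p8,p12} and {p2,p10,p11,p13} and {p4,p7}.
On input y, block {p1,p5,p8,p12} splits into {p1,p5,p12} and {p8}.
Refine {p2,p10,p11,p13} on symbol y: members go to different blocks, giving {p2,p10,p11} and {p13}.
Refine {p2,p10,p11} on symbol y: members go to different blocks, giving {p2,p11} and {p10}.
Stable partition: {p6} | {p1,p5,p12} | {p9} | {p2,p11} | {p4,p7} | {p8} | {p13} | {p10} — 8 equivalence classes.
State p5 belongs to the block {p1,p5,p12}, which has 3 states.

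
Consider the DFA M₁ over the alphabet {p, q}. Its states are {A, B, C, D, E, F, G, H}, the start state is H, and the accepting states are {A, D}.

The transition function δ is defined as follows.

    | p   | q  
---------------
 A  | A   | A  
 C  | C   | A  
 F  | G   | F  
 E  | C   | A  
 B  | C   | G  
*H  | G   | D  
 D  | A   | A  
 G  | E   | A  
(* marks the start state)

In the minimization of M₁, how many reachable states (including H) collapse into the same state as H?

First remove the unreachable states {B,F}; 6 states remain.
P0 = {A,D} | {C,E,G,H}.
The partition is now stable with 2 blocks: {A,D} | {C,E,G,H}.
State H belongs to the block {C,E,G,H}, which has 4 states.

4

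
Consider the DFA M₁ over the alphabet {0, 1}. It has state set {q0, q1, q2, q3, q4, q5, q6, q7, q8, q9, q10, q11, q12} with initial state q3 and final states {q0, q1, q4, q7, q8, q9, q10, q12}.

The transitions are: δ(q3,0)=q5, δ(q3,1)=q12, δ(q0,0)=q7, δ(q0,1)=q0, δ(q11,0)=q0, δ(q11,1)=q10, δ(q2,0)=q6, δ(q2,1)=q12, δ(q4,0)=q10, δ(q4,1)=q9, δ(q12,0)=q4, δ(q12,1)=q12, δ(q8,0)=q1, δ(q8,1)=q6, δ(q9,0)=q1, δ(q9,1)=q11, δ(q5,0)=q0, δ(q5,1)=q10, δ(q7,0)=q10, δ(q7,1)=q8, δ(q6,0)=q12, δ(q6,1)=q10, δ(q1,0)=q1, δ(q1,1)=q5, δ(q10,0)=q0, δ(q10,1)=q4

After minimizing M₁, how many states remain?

6

First remove the unreachable states {q2}; 12 states remain.
P0 = {q0,q1,q4,q7,q8,q9,q10,q12} | {q3,q5,q6,q11}.
Split {q0,q1,q4,q7,q8,q9,q10,q12} by δ(·,1) → {q0,q4,q7,q10,q12} and {q1,q8,q9}.
Split {q0,q4,q7,q10,q12} by δ(·,1) → {q0,q10,q12} and {q4,q7}.
Refine {q0,q10,q12} on symbol 0: members go to different blocks, giving {q0,q12} and {q10}.
Split {q3,q5,q6,q11} by δ(·,0) → {q5,q6,q11} and {q3}.
Stable partition: {q0,q12} | {q5,q6,q11} | {q1,q8,q9} | {q4,q7} | {q10} | {q3} — 6 equivalence classes.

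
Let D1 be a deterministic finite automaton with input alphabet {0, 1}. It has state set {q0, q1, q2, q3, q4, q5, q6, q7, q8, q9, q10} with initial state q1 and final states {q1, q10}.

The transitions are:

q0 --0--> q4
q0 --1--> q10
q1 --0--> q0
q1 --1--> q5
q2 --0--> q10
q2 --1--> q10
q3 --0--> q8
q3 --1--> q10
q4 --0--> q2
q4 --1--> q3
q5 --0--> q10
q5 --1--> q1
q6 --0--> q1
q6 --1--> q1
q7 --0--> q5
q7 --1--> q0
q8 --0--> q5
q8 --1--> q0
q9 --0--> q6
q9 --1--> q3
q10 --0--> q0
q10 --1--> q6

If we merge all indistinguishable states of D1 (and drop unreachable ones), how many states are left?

Reachable states from the start: {q0,q1,q2,q3,q4,q5,q6,q8,q10}. Unreachable: {q7,q9} — drop them.
P0 = {q1,q10} | {q0,q2,q3,q4,q5,q6,q8}.
Refine {q0,q2,q3,q4,q5,q6,q8} on symbol 0: members go to different blocks, giving {q0,q3,q4,q8} and {q2,q5,q6}.
Refine {q0,q3,q4,q8} on symbol 0: members go to different blocks, giving {q0,q3} and {q4,q8}.
No further refinement is possible. Final partition (4 blocks): {q1,q10} | {q0,q3} | {q2,q5,q6} | {q4,q8}.

4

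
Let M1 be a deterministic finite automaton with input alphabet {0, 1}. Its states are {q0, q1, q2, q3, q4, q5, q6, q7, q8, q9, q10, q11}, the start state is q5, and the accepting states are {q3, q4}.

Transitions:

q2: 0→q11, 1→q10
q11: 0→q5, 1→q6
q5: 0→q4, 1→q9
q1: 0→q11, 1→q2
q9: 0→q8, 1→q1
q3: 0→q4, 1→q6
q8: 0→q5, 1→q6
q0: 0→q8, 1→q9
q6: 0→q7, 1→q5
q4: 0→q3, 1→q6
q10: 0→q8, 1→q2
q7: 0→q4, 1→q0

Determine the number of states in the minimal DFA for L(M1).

5

P0 = {q3,q4} | {q0,q1,q2,q5,q6,q7,q8,q9,q10,q11}.
Refine {q0,q1,q2,q5,q6,q7,q8,q9,q10,q11} on symbol 0: members go to different blocks, giving {q0,q1,q2,q6,q8,q9,q10,q11} and {q5,q7}.
On input 0, block {q0,q1,q2,q6,q8,q9,q10,q11} splits into {q0,q1,q2,q9,q10} and {q6,q8,q11}.
Refine {q6,q8,q11} on symbol 1: members go to different blocks, giving {q8,q11} and {q6}.
The partition is now stable with 5 blocks: {q3,q4} | {q0,q1,q2,q9,q10} | {q5,q7} | {q8,q11} | {q6}.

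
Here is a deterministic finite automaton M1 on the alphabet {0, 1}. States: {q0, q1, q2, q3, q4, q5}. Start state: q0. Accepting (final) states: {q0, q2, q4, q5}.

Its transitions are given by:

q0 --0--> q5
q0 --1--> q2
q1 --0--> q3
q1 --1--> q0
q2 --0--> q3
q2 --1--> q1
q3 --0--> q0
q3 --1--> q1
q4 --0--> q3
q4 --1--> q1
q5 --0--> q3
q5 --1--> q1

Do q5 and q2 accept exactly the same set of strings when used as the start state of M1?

First remove the unreachable states {q4}; 5 states remain.
Initial partition by acceptance: {q0,q2,q5} | {q1,q3}.
Refine {q0,q2,q5} on symbol 0: members go to different blocks, giving {q2,q5} and {q0}.
On input 0, block {q1,q3} splits into {q1} and {q3}.
Stable partition: {q2,q5} | {q1} | {q0} | {q3} — 4 equivalence classes.
q5 and q2 lie in the same block of the stable partition, so they are equivalent — no string distinguishes them.

Yes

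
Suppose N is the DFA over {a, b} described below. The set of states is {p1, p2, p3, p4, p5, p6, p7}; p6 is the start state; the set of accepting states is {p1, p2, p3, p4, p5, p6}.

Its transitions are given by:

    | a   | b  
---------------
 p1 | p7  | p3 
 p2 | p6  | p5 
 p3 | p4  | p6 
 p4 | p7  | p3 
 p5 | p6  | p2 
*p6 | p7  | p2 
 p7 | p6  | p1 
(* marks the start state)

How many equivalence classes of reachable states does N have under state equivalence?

Every state is reachable, so we keep all 7.
P0 = {p1,p2,p3,p4,p5,p6} | {p7}.
Split {p1,p2,p3,p4,p5,p6} by δ(·,a) → {p1,p4,p6} and {p2,p3,p5}.
Refine {p2,p3,p5} on symbol b: members go to different blocks, giving {p2,p5} and {p3}.
On input b, block {p1,p4,p6} splits into {p1,p4} and {p6}.
The partition is now stable with 5 blocks: {p1,p4} | {p7} | {p2,p5} | {p3} | {p6}.

5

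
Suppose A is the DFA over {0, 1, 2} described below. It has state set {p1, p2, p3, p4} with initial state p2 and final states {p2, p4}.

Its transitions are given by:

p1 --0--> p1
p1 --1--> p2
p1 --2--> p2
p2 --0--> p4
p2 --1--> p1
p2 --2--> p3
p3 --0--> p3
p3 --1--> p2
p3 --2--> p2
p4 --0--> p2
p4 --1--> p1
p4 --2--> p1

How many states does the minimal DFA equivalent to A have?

Start with accepting vs non-accepting: {p2,p4} | {p1,p3}.
The partition is now stable with 2 blocks: {p2,p4} | {p1,p3}.

2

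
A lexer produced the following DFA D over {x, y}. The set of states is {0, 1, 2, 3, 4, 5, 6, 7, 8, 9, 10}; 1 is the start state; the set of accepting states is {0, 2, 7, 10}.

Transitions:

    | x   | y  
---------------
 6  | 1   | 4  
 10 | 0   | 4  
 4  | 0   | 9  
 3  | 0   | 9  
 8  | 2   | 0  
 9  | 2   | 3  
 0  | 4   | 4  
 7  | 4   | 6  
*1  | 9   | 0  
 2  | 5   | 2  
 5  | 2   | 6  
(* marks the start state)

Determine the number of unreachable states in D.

3

BFS from 1 reaches {0, 1, 2, 3, 4, 5, 6, 9}; the 3 state(s) 7, 8, 10 are never visited.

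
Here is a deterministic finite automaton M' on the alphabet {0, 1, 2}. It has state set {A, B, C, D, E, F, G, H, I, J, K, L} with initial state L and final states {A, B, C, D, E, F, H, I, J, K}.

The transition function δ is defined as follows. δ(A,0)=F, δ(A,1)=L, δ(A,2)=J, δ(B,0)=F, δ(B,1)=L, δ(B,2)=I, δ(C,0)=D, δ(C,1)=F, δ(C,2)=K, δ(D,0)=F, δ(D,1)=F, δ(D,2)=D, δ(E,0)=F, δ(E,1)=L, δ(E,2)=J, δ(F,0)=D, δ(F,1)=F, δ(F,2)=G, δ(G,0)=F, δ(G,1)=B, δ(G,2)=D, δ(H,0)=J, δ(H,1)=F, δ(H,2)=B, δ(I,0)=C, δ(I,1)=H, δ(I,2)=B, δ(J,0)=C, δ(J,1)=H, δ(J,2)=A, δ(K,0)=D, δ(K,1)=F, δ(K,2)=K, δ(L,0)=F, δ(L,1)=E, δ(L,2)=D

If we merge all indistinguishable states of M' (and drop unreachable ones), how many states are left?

7

All states are reachable from the start state.
Start with accepting vs non-accepting: {A,B,C,D,E,F,H,I,J,K} | {G,L}.
On input 1, block {A,B,C,D,E,F,H,I,J,K} splits into {C,D,F,H,I,J,K} and {A,B,E}.
Split {C,D,F,H,I,J,K} by δ(·,2) → {C,D,K} and {H,I,J} and {F}.
On input 0, block {C,D,K} splits into {C,K} and {D}.
On input 0, block {H,I,J} splits into {I,J} and {H}.
The partition is now stable with 7 blocks: {C,K} | {G,L} | {A,B,E} | {I,J} | {F} | {D} | {H}.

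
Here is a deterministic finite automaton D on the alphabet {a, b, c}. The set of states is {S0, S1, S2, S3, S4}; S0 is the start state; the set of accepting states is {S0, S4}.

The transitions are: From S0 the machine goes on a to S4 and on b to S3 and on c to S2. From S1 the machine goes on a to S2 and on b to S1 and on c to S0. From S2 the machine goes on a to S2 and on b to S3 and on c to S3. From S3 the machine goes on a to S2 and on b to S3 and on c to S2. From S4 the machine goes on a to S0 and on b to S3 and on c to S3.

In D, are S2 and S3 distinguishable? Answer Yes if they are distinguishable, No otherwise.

Reachable states from the start: {S0,S2,S3,S4}. Unreachable: {S1} — drop them.
P0 = {S0,S4} | {S2,S3}.
Stable partition: {S0,S4} | {S2,S3} — 2 equivalence classes.
S2 and S3 lie in the same block of the stable partition, so they are equivalent — no string distinguishes them.

No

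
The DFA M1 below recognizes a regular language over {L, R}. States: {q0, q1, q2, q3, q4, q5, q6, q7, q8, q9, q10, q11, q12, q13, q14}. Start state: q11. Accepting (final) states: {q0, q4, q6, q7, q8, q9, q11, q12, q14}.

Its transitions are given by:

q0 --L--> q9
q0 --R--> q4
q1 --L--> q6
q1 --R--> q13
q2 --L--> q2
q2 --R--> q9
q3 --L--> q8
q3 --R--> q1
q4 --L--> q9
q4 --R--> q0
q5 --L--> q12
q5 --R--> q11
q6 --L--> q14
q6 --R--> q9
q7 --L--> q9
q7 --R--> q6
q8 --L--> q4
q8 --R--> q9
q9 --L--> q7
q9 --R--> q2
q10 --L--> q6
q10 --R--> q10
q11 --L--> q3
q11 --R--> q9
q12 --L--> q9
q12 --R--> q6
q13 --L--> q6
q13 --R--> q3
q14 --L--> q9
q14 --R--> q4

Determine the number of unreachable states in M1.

No path from q11 leads to q5, q10, q12; the other 12 states are all reachable.

3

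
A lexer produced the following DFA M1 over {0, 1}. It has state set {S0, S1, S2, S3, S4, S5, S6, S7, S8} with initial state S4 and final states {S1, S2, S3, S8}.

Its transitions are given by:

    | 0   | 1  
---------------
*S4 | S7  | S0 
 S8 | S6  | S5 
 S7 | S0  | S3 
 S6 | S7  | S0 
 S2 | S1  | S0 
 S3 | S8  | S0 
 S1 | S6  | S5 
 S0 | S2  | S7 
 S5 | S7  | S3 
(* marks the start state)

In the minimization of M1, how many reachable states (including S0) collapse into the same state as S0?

All states are reachable from the start state.
P0 = {S1,S2,S3,S8} | {S0,S4,S5,S6,S7}.
On input 0, block {S1,S2,S3,S8} splits into {S1,S8} and {S2,S3}.
Refine {S0,S4,S5,S6,S7} on symbol 0: members go to different blocks, giving {S4,S5,S6,S7} and {S0}.
Refine {S4,S5,S6,S7} on symbol 0: members go to different blocks, giving {S4,S5,S6} and {S7}.
On input 1, block {S4,S5,S6} splits into {S4,S6} and {S5}.
The partition is now stable with 6 blocks: {S1,S8} | {S4,S6} | {S2,S3} | {S0} | {S7} | {S5}.
State S0 belongs to the block {S0}, which has 1 states.

1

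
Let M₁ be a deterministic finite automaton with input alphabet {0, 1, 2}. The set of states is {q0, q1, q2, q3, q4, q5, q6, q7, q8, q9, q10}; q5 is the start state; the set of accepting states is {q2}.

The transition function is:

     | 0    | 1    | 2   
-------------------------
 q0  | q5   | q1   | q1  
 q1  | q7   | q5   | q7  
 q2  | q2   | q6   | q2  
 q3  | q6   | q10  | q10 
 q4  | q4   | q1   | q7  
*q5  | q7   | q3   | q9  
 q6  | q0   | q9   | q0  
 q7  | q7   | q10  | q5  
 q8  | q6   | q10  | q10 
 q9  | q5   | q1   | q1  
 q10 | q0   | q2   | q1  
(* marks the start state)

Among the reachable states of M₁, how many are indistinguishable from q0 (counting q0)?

First remove the unreachable states {q4,q8}; 9 states remain.
Initial partition by acceptance: {q2} | {q0,q1,q3,q5,q6,q7,q9,q10}.
Split {q0,q1,q3,q5,q6,q7,q9,q10} by δ(·,1) → {q0,q1,q3,q5,q6,q7,q9} and {q10}.
Refine {q0,q1,q3,q5,q6,q7,q9} on symbol 1: members go to different blocks, giving {q0,q1,q5,q6,q9} and {q3,q7}.
On input 0, block {q0,q1,q5,q6,q9} splits into {q0,q6,q9} and {q1,q5}.
Refine {q0,q6,q9} on symbol 0: members go to different blocks, giving {q0,q9} and {q6}.
Split {q3,q7} by δ(·,0) → {q3} and {q7}.
Refine {q1,q5} on symbol 1: members go to different blocks, giving {q1} and {q5}.
No further refinement is possible. Final partition (8 blocks): {q2} | {q0,q9} | {q10} | {q3} | {q1} | {q6} | {q7} | {q5}.
State q0 belongs to the block {q0,q9}, which has 2 states.

2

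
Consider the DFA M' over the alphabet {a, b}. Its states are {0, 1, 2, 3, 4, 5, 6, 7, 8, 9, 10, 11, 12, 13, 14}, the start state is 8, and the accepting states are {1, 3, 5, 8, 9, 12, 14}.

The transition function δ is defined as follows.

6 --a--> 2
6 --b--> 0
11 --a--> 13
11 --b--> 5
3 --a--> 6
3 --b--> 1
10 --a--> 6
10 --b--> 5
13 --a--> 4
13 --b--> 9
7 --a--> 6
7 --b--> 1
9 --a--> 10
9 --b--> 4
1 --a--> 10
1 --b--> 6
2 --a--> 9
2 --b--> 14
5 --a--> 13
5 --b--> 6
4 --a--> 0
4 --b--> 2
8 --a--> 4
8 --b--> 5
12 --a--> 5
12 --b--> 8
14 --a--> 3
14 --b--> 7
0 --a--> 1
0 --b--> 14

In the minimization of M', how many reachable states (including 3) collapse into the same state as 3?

2

States {11,12} cannot be reached from the start state, so discard them.
Initial partition by acceptance: {1,3,5,8,9,14} | {0,2,4,6,7,10,13}.
Refine {1,3,5,8,9,14} on symbol a: members go to different blocks, giving {1,3,5,8,9} and {14}.
Split {1,3,5,8,9} by δ(·,b) → {1,5,9} and {3,8}.
Split {0,2,4,6,7,10,13} by δ(·,a) → {4,6,7,10,13} and {0,2}.
Split {4,6,7,10,13} by δ(·,a) → {7,10,13} and {4,6}.
The partition is now stable with 6 blocks: {1,5,9} | {7,10,13} | {14} | {3,8} | {0,2} | {4,6}.
State 3 belongs to the block {3,8}, which has 2 states.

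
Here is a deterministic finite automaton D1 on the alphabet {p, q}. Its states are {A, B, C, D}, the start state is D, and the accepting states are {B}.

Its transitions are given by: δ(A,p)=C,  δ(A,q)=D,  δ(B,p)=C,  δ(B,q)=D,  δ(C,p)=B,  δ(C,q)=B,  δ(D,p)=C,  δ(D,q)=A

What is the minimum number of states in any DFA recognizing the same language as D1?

3

Initial partition by acceptance: {B} | {A,C,D}.
On input p, block {A,C,D} splits into {A,D} and {C}.
No further refinement is possible. Final partition (3 blocks): {B} | {A,D} | {C}.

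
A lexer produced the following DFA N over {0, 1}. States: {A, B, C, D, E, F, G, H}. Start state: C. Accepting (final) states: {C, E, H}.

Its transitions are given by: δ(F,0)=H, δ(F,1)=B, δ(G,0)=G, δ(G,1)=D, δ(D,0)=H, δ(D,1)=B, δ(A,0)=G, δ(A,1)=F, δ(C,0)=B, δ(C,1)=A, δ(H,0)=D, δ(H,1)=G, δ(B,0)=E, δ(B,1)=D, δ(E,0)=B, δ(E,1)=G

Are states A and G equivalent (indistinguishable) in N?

Yes

P0 = {C,E,H} | {A,B,D,F,G}.
Refine {A,B,D,F,G} on symbol 0: members go to different blocks, giving {B,D,F} and {A,G}.
No further refinement is possible. Final partition (3 blocks): {C,E,H} | {B,D,F} | {A,G}.
A and G lie in the same block of the stable partition, so they are equivalent — no string distinguishes them.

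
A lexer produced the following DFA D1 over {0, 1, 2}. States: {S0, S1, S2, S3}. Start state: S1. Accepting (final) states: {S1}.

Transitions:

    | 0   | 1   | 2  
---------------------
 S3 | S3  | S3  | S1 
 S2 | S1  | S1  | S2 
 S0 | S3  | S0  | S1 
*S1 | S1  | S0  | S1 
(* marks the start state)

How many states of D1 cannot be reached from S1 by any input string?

1

BFS from S1 reaches {S0, S1, S3}; the 1 state(s) S2 are never visited.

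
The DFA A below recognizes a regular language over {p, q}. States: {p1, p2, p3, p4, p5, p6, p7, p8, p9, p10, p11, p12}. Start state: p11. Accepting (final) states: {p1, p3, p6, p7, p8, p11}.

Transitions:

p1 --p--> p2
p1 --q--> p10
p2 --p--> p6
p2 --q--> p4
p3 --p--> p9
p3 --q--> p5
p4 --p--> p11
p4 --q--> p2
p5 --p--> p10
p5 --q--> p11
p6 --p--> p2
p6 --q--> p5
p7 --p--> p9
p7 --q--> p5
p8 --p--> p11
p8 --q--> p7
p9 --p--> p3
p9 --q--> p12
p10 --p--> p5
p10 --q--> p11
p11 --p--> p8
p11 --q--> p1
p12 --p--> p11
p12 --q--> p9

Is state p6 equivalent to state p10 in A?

No

Every state is reachable, so we keep all 12.
Start with accepting vs non-accepting: {p1,p3,p6,p7,p8,p11} | {p2,p4,p5,p9,p10,p12}.
On input p, block {p1,p3,p6,p7,p8,p11} splits into {p1,p3,p6,p7} and {p8,p11}.
On input p, block {p2,p4,p5,p9,p10,p12} splits into {p2,p9} and {p4,p12} and {p5,p10}.
Stable partition: {p1,p3,p6,p7} | {p2,p9} | {p8,p11} | {p4,p12} | {p5,p10} — 5 equivalence classes.
p6 and p10 end up in different blocks, so they are distinguishable. For instance, the string 'ε' is accepted from only p6.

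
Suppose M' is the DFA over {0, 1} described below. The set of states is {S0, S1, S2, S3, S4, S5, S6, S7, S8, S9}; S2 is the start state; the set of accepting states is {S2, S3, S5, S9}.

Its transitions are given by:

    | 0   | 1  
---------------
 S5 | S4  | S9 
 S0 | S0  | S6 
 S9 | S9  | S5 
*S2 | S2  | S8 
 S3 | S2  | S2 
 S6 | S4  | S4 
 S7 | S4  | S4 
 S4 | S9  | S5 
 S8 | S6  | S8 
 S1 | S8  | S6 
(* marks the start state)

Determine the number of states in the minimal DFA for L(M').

6

States {S0,S1,S3,S7} cannot be reached from the start state, so discard them.
Start with accepting vs non-accepting: {S2,S5,S9} | {S4,S6,S8}.
Refine {S2,S5,S9} on symbol 0: members go to different blocks, giving {S2,S9} and {S5}.
Split {S2,S9} by δ(·,1) → {S2} and {S9}.
Refine {S4,S6,S8} on symbol 0: members go to different blocks, giving {S6,S8} and {S4}.
On input 0, block {S6,S8} splits into {S6} and {S8}.
The partition is now stable with 6 blocks: {S2} | {S6} | {S5} | {S9} | {S4} | {S8}.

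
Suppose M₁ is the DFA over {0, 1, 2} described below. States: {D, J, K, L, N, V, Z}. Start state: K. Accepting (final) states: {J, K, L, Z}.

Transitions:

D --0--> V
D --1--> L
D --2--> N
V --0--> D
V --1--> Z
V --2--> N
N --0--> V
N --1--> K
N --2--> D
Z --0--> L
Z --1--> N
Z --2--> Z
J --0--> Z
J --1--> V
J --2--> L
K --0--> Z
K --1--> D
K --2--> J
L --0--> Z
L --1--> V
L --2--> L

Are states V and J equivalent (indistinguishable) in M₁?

All states are reachable from the start state.
Initial partition by acceptance: {J,K,L,Z} | {D,N,V}.
Stable partition: {J,K,L,Z} | {D,N,V} — 2 equivalence classes.
V and J end up in different blocks, so they are distinguishable. For instance, the string 'ε' is accepted from only J.

No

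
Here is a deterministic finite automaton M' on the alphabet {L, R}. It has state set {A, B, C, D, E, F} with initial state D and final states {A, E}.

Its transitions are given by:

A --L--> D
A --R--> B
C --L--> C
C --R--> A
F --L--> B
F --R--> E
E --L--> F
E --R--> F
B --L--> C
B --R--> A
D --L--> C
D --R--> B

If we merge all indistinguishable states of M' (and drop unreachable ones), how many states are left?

First remove the unreachable states {E,F}; 4 states remain.
Initial partition by acceptance: {A} | {B,C,D}.
Refine {B,C,D} on symbol R: members go to different blocks, giving {B,C} and {D}.
Stable partition: {A} | {B,C} | {D} — 3 equivalence classes.

3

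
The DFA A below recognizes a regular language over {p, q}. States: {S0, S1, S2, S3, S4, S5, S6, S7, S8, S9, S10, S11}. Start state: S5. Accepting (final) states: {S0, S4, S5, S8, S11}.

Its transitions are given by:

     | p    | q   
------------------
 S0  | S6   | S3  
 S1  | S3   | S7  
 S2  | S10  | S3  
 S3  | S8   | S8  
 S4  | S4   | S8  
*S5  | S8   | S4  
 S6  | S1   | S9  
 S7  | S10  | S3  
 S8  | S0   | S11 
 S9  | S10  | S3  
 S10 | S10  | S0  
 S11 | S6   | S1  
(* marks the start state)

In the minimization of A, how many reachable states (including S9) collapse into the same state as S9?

First remove the unreachable states {S2}; 11 states remain.
Start with accepting vs non-accepting: {S0,S4,S5,S8,S11} | {S1,S3,S6,S7,S9,S10}.
On input p, block {S0,S4,S5,S8,S11} splits into {S4,S5,S8} and {S0,S11}.
Refine {S4,S5,S8} on symbol p: members go to different blocks, giving {S4,S5} and {S8}.
Refine {S4,S5} on symbol p: members go to different blocks, giving {S4} and {S5}.
On input p, block {S1,S3,S6,S7,S9,S10} splits into {S1,S6,S7,S9,S10} and {S3}.
On input p, block {S1,S6,S7,S9,S10} splits into {S6,S7,S9,S10} and {S1}.
On input p, block {S6,S7,S9,S10} splits into {S7,S9,S10} and {S6}.
Split {S7,S9,S10} by δ(·,q) → {S7,S9} and {S10}.
Split {S0,S11} by δ(·,q) → {S0} and {S11}.
Stable partition: {S4} | {S7,S9} | {S0} | {S8} | {S5} | {S3} | {S1} | {S6} | {S10} | {S11} — 10 equivalence classes.
State S9 belongs to the block {S7,S9}, which has 2 states.

2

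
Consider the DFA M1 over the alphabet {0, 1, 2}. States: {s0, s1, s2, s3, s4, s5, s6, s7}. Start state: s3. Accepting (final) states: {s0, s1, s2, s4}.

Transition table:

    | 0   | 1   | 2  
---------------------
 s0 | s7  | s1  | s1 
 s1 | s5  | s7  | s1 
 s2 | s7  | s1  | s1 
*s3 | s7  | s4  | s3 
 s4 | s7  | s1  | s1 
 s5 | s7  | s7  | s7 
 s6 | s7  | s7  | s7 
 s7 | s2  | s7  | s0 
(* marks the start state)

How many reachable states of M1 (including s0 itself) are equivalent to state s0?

First remove the unreachable states {s6}; 7 states remain.
Start with accepting vs non-accepting: {s0,s1,s2,s4} | {s3,s5,s7}.
Refine {s0,s1,s2,s4} on symbol 1: members go to different blocks, giving {s0,s2,s4} and {s1}.
Refine {s3,s5,s7} on symbol 0: members go to different blocks, giving {s3,s5} and {s7}.
Refine {s3,s5} on symbol 1: members go to different blocks, giving {s3} and {s5}.
Stable partition: {s0,s2,s4} | {s3} | {s1} | {s7} | {s5} — 5 equivalence classes.
State s0 belongs to the block {s0,s2,s4}, which has 3 states.

3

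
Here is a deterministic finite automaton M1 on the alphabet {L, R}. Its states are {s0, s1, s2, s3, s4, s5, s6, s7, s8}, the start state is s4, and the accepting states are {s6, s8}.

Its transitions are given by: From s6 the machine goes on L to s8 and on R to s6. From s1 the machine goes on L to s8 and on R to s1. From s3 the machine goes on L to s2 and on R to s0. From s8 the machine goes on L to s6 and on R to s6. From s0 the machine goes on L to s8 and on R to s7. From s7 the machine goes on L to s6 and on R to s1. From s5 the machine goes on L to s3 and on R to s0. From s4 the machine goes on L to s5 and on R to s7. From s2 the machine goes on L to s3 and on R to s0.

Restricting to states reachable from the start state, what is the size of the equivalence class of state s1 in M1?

All states are reachable from the start state.
P0 = {s6,s8} | {s0,s1,s2,s3,s4,s5,s7}.
Split {s0,s1,s2,s3,s4,s5,s7} by δ(·,L) → {s2,s3,s4,s5} and {s0,s1,s7}.
No further refinement is possible. Final partition (3 blocks): {s6,s8} | {s2,s3,s4,s5} | {s0,s1,s7}.
The equivalence class containing s1 is {s0,s1,s7}, of size 3.

3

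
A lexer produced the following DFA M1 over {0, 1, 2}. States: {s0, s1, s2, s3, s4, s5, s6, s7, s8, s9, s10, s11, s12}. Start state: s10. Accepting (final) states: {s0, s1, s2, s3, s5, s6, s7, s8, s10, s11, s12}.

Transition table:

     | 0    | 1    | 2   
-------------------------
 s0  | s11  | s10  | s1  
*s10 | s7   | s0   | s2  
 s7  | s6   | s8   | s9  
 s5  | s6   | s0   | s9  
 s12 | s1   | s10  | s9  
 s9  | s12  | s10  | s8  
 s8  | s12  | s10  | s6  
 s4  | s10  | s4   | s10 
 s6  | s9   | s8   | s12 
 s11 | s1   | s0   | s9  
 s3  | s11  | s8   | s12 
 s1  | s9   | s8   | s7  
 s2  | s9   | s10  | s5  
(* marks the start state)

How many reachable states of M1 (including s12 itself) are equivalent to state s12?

States {s3,s4} cannot be reached from the start state, so discard them.
Start with accepting vs non-accepting: {s0,s1,s2,s5,s6,s7,s8,s10,s11,s12} | {s9}.
Refine {s0,s1,s2,s5,s6,s7,s8,s10,s11,s12} on symbol 0: members go to different blocks, giving {s0,s5,s7,s8,s10,s11,s12} and {s1,s2,s6}.
Refine {s0,s5,s7,s8,s10,s11,s12} on symbol 0: members go to different blocks, giving {s5,s7,s11,s12} and {s0,s8,s10}.
Stable partition: {s5,s7,s11,s12} | {s9} | {s1,s2,s6} | {s0,s8,s10} — 4 equivalence classes.
The equivalence class containing s12 is {s5,s7,s11,s12}, of size 4.

4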